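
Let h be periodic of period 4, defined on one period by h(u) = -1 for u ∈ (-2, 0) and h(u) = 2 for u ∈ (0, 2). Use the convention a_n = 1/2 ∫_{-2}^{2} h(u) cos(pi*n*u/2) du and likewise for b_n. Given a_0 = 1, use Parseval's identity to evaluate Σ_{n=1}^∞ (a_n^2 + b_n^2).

9/2

Parseval: a_0^2/2 + Σ_{n≥1} (a_n^2+b_n^2) = 1/2 ∫_{-2}^{2} h(u)^2 du = 5.
Subtract a_0^2/2 = 1/2: Σ (a_n^2+b_n^2) = 9/2.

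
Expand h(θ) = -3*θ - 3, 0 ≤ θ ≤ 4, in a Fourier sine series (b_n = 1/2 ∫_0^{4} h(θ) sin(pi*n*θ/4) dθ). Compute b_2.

12/pi

b_2 = 1/2 ∫_0^{4} (-3*θ - 3) sin(pi*θ/2) dθ.
Integrating by parts (boundary term plus one more integral), an antiderivative of (-3*θ - 3) sin(pi*θ/2) is 6*θ*cos(pi*θ/2)/pi - 12*sin(pi*θ/2)/pi**2 + 6*cos(pi*θ/2)/pi; evaluating from 0 to 4: ∫_{0}^{4} (-3*θ - 3) sin(pi*θ/2) dθ = (30/pi) - (6/pi) = 24/pi.
Hence b_2 = (1/2)·(24/pi) = 12/pi.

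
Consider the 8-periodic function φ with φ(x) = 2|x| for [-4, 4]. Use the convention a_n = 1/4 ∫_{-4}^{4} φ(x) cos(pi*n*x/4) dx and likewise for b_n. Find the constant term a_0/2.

4

a_0 = 1/4 ∫_{-4}^{4} φ(x) dx = 1/4 · (32) = 8.
So the constant term a_0/2 = 4.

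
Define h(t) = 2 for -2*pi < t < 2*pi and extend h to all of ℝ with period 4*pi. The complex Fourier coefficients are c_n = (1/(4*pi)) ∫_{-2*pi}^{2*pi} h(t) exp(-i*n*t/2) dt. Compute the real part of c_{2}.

Since h is real-valued, Re(c_{2}) = (1/(4*pi)) ∫_{-2*pi}^{2*pi} h(t) cos(t) dt = a_{2}/2.
h is even and cos(t) is even, so the integrand is even: ∫_{-2*pi}^{2*pi} h(t) cos(t) dt = 2∫_0^{2*pi} h(t) cos(t) dt.
Directly, an antiderivative of (2) cos(t) is 2*sin(t); evaluating from 0 to 2*pi: ∫_{0}^{2*pi} (2) cos(t) dt = (0) - (0) = 0.
So ∫_{-2*pi}^{2*pi} h(t) cos(t) dt = 0.
Hence Re(c_{2}) = (1/(4*pi))·(0) = 0.

0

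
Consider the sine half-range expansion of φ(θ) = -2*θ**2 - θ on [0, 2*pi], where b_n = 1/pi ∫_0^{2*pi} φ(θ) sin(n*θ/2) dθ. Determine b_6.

2/3 + 8*pi/3

b_6 = 1/pi ∫_0^{2*pi} (-2*θ**2 - θ) sin(3*θ) dθ.
Integrating by parts twice (tabular method), an antiderivative of (-2*θ**2 - θ) sin(3*θ) is 2*θ**2*cos(3*θ)/3 - 4*θ*sin(3*θ)/9 + θ*cos(3*θ)/3 - sin(3*θ)/9 - 4*cos(3*θ)/27; evaluating from 0 to 2*pi: ∫_{0}^{2*pi} (-2*θ**2 - θ) sin(3*θ) dθ = (-4/27 + 2*pi/3 + 8*pi**2/3) - (-4/27) = 2*pi*(1 + 4*pi)/3.
Hence b_6 = (1/pi)·(2*pi*(1 + 4*pi)/3) = 2/3 + 8*pi/3.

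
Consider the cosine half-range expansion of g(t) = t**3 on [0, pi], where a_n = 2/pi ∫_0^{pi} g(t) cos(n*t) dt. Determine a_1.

a_1 = 2/pi ∫_0^{pi} (t**3) cos(t) dt.
Integrating by parts three times (tabular method), an antiderivative of (t**3) cos(t) is t**3*sin(t) + 3*t**2*cos(t) - 6*t*sin(t) - 6*cos(t); evaluating from 0 to pi: ∫_{0}^{pi} (t**3) cos(t) dt = (6 - 3*pi**2) - (-6) = 12 - 3*pi**2.
Hence a_1 = (2/pi)·(12 - 3*pi**2) = -6*pi + 24/pi.

-6*pi + 24/pi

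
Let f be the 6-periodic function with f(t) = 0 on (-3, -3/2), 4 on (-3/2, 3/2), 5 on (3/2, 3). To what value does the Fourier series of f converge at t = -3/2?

2

At t = -3/2 the one-sided limits are f(-3/2^-) = 0 and f(-3/2^+) = 4.
By Dirichlet's theorem the series converges to their average, [(0) + (4)]/2 = 2.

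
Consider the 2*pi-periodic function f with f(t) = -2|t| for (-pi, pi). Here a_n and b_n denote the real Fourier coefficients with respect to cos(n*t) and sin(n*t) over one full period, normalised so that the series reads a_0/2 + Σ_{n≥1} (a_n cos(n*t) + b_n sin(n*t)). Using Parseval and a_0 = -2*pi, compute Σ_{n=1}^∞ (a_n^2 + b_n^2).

2*pi**2/3

Parseval: a_0^2/2 + Σ_{n≥1} (a_n^2+b_n^2) = 1/pi ∫_{-pi}^{pi} f(t)^2 dt = 8*pi**2/3.
Subtract a_0^2/2 = 2*pi**2: Σ (a_n^2+b_n^2) = 2*pi**2/3.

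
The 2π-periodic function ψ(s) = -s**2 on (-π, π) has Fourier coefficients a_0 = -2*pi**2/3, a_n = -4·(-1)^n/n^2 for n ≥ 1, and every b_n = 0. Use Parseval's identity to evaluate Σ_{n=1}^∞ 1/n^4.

pi**4/90

Parseval: a_0^2/2 + Σ a_n^2 = (1/π) ∫_{-π}^{π} ψ(s)^2 ds = 2*pi**4/5.
Subtract a_0^2/2 = 2*pi**4/9: Σ a_n^2 = 8*pi**4/45.
Since a_n^2 = 16/n^4, Σ 1/n^4 = pi**4/90.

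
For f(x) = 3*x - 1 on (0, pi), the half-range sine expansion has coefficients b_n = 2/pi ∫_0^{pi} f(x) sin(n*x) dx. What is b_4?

b_4 = 2/pi ∫_0^{pi} (3*x - 1) sin(4*x) dx.
Integrating by parts (boundary term plus one more integral), an antiderivative of (3*x - 1) sin(4*x) is -3*x*cos(4*x)/4 + 3*sin(4*x)/16 + cos(4*x)/4; evaluating from 0 to pi: ∫_{0}^{pi} (3*x - 1) sin(4*x) dx = (1/4 - 3*pi/4) - (1/4) = -3*pi/4.
Hence b_4 = (2/pi)·(-3*pi/4) = -3/2.

-3/2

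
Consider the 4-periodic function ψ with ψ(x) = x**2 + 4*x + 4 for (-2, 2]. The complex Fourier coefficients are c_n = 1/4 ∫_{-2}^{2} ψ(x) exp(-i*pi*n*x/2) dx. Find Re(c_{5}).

-8/(25*pi**2)

Since ψ is real-valued, Re(c_{5}) = 1/4 ∫_{-2}^{2} ψ(x) cos(5*pi*x/2) dx = a_{5}/2.
Integrating by parts twice (tabular method), an antiderivative of (x**2 + 4*x + 4) cos(5*pi*x/2) is 2*x**2*sin(5*pi*x/2)/(5*pi) + 8*x*sin(5*pi*x/2)/(5*pi) + 8*x*cos(5*pi*x/2)/(25*pi**2) - 16*sin(5*pi*x/2)/(125*pi**3) + 8*sin(5*pi*x/2)/(5*pi) + 16*cos(5*pi*x/2)/(25*pi**2); evaluating from -2 to 2: ∫_{-2}^{2} (x**2 + 4*x + 4) cos(5*pi*x/2) dx = (-32/(25*pi**2)) - (0) = -32/(25*pi**2).
Hence Re(c_{5}) = (1/4)·(-32/(25*pi**2)) = -8/(25*pi**2).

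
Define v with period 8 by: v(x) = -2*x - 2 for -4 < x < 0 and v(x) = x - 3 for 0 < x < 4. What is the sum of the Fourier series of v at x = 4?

7/2

At x = 4 the one-sided limits are v(4^-) = 1 and v(4^+) = 6.
By Dirichlet's theorem the series converges to their average, [(1) + (6)]/2 = 7/2.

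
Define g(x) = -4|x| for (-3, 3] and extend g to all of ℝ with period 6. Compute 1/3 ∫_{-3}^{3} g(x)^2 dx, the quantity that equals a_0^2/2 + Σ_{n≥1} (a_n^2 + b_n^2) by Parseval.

96

1/3 ∫_{-3}^{3} g(x)^2 dx = 1/3 · (288) = 96.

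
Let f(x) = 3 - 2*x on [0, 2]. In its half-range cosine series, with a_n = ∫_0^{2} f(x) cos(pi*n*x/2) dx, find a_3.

a_3 = ∫_0^{2} (3 - 2*x) cos(3*pi*x/2) dx.
Integrating by parts (boundary term plus one more integral), an antiderivative of (3 - 2*x) cos(3*pi*x/2) is -4*x*sin(3*pi*x/2)/(3*pi) + 2*sin(3*pi*x/2)/pi - 8*cos(3*pi*x/2)/(9*pi**2); evaluating from 0 to 2: ∫_{0}^{2} (3 - 2*x) cos(3*pi*x/2) dx = (8/(9*pi**2)) - (-8/(9*pi**2)) = 16/(9*pi**2).
Hence a_3 = 16/(9*pi**2).

16/(9*pi**2)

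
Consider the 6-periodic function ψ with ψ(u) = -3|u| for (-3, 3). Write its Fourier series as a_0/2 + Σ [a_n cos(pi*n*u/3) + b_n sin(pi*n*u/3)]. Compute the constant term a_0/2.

-9/2

a_0 = 1/3 ∫_{-3}^{3} ψ(u) du = 1/3 · (-27) = -9.
So the constant term a_0/2 = -9/2.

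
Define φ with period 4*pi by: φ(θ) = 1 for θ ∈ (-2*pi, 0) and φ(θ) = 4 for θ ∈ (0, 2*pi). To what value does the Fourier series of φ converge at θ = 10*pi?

5/2

θ = 10*pi differs from θ = 2*pi by 2 full period(s), and the series is 4*pi-periodic.
At θ = 2*pi the one-sided limits are φ(2*pi^-) = 4 and φ(2*pi^+) = 1.
By Dirichlet's theorem the series converges to their average, [(4) + (1)]/2 = 5/2.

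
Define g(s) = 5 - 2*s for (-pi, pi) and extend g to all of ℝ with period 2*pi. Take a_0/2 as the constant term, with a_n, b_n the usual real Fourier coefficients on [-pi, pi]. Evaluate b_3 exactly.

b_3 = 1/pi ∫_{-pi}^{pi} g(s) sin(3*s) ds.
Integrating by parts (boundary term plus one more integral), an antiderivative of (5 - 2*s) sin(3*s) is 2*s*cos(3*s)/3 - 2*sin(3*s)/9 - 5*cos(3*s)/3; evaluating from -pi to pi: ∫_{-pi}^{pi} (5 - 2*s) sin(3*s) ds = (5/3 - 2*pi/3) - (5/3 + 2*pi/3) = -4*pi/3.
Hence b_3 = (1/pi)·(-4*pi/3) = -4/3.

-4/3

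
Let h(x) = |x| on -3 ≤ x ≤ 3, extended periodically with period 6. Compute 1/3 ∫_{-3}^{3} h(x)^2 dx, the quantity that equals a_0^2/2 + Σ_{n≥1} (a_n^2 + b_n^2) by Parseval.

6

1/3 ∫_{-3}^{3} h(x)^2 dx = 1/3 · (18) = 6.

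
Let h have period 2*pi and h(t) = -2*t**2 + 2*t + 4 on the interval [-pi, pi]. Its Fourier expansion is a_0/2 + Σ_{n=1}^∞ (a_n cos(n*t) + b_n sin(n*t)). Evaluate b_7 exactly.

4/7

b_7 = 1/pi ∫_{-pi}^{pi} h(t) sin(7*t) dt.
Integrating by parts twice (tabular method), an antiderivative of (-2*t**2 + 2*t + 4) sin(7*t) is 2*t**2*cos(7*t)/7 - 4*t*sin(7*t)/49 - 2*t*cos(7*t)/7 + 2*sin(7*t)/49 - 200*cos(7*t)/343; evaluating from -pi to pi: ∫_{-pi}^{pi} (-2*t**2 + 2*t + 4) sin(7*t) dt = (-2*pi**2/7 + 200/343 + 2*pi/7) - (-2*pi**2/7 - 2*pi/7 + 200/343) = 4*pi/7.
Hence b_7 = (1/pi)·(4*pi/7) = 4/7.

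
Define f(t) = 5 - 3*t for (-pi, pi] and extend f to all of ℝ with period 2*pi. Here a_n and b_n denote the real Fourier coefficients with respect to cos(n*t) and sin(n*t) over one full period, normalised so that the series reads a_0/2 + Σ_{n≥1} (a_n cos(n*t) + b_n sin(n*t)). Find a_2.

0

a_2 = 1/pi ∫_{-pi}^{pi} f(t) cos(2*t) dt.
Integrating by parts (boundary term plus one more integral), an antiderivative of (5 - 3*t) cos(2*t) is -3*t*sin(2*t)/2 + 5*sin(2*t)/2 - 3*cos(2*t)/4; evaluating from -pi to pi: ∫_{-pi}^{pi} (5 - 3*t) cos(2*t) dt = (-3/4) - (-3/4) = 0.
Hence a_2 = (1/pi)·(0) = 0.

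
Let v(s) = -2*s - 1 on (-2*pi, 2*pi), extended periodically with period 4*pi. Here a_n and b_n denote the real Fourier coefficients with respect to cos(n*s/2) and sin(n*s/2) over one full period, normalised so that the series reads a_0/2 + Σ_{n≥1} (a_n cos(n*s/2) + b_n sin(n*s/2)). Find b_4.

b_4 = (1/(2*pi)) ∫_{-2*pi}^{2*pi} v(s) sin(2*s) ds.
Integrating by parts (boundary term plus one more integral), an antiderivative of (-2*s - 1) sin(2*s) is s*cos(2*s) - sin(2*s)/2 + cos(2*s)/2; evaluating from -2*pi to 2*pi: ∫_{-2*pi}^{2*pi} (-2*s - 1) sin(2*s) ds = (1/2 + 2*pi) - (1/2 - 2*pi) = 4*pi.
Hence b_4 = (1/(2*pi))·(4*pi) = 2.

2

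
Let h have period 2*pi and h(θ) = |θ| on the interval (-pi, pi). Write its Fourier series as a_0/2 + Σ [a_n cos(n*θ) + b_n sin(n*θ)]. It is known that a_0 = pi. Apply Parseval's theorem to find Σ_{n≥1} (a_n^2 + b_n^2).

pi**2/6

Parseval: a_0^2/2 + Σ_{n≥1} (a_n^2+b_n^2) = 1/pi ∫_{-pi}^{pi} h(θ)^2 dθ = 2*pi**2/3.
Subtract a_0^2/2 = pi**2/2: Σ (a_n^2+b_n^2) = pi**2/6.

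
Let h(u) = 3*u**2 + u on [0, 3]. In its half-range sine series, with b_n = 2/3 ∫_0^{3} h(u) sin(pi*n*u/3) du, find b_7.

b_7 = 2/3 ∫_0^{3} (3*u**2 + u) sin(7*pi*u/3) du.
Integrating by parts twice (tabular method), an antiderivative of (3*u**2 + u) sin(7*pi*u/3) is -9*u**2*cos(7*pi*u/3)/(7*pi) + 54*u*sin(7*pi*u/3)/(49*pi**2) - 3*u*cos(7*pi*u/3)/(7*pi) + 9*sin(7*pi*u/3)/(49*pi**2) + 162*cos(7*pi*u/3)/(343*pi**3); evaluating from 0 to 3: ∫_{0}^{3} (3*u**2 + u) sin(7*pi*u/3) du = (18*(-9 + 245*pi**2)/(343*pi**3)) - (162/(343*pi**3)) = 18*(-18 + 245*pi**2)/(343*pi**3).
Hence b_7 = (2/3)·(18*(-18 + 245*pi**2)/(343*pi**3)) = 12*(-18 + 245*pi**2)/(343*pi**3).

12*(-18 + 245*pi**2)/(343*pi**3)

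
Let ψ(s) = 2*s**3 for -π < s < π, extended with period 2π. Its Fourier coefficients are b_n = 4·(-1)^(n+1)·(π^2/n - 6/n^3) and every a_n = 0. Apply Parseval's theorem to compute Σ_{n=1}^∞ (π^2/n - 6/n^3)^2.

Parseval: Σ b_n^2 = (1/π) ∫_{-π}^{π} ψ(s)^2 ds = 8*pi**6/7.
b_n^2 = 16·(π^2/n - 6/n^3)^2, so the sum equals (8*pi**6/7)/16 = pi**6/14.

pi**6/14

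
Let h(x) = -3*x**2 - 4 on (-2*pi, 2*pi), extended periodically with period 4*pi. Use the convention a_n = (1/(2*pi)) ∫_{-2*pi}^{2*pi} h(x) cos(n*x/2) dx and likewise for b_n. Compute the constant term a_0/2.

-4*pi**2 - 4

a_0 = (1/(2*pi)) ∫_{-2*pi}^{2*pi} h(x) dx = (1/(2*pi)) · (-16*pi*(1 + pi**2)) = -8*pi**2 - 8.
So the constant term a_0/2 = -4*pi**2 - 4.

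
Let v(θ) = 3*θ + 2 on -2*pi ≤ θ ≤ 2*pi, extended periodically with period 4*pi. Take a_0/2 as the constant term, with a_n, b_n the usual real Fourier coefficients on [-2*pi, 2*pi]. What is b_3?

4

b_3 = (1/(2*pi)) ∫_{-2*pi}^{2*pi} v(θ) sin(3*θ/2) dθ.
Integrating by parts (boundary term plus one more integral), an antiderivative of (3*θ + 2) sin(3*θ/2) is -2*θ*cos(3*θ/2) + 4*sin(3*θ/2)/3 - 4*cos(3*θ/2)/3; evaluating from -2*pi to 2*pi: ∫_{-2*pi}^{2*pi} (3*θ + 2) sin(3*θ/2) dθ = (4/3 + 4*pi) - (4/3 - 4*pi) = 8*pi.
Hence b_3 = (1/(2*pi))·(8*pi) = 4.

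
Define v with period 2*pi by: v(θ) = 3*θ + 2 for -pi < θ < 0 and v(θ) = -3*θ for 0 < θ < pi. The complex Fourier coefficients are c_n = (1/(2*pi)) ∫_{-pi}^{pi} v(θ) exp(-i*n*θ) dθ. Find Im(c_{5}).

Since v is real-valued, Im(c_{5}) = -(1/(2*pi)) ∫_{-pi}^{pi} v(θ) sin(5*θ) dθ = -b_{5}/2.
Split the integral at the breakpoints.
Integrating by parts (boundary term plus one more integral), an antiderivative of (3*θ + 2) sin(5*θ) is -3*θ*cos(5*θ)/5 + 3*sin(5*θ)/25 - 2*cos(5*θ)/5; evaluating from -pi to 0: ∫_{-pi}^{0} (3*θ + 2) sin(5*θ) dθ = (-2/5) - (2/5 - 3*pi/5) = -4/5 + 3*pi/5.
Integrating by parts (boundary term plus one more integral), an antiderivative of (-3*θ) sin(5*θ) is 3*θ*cos(5*θ)/5 - 3*sin(5*θ)/25; evaluating from 0 to pi: ∫_{0}^{pi} (-3*θ) sin(5*θ) dθ = (-3*pi/5) - (0) = -3*pi/5.
So ∫_{-pi}^{pi} v(θ) sin(5*θ) dθ = -4/5.
Hence Im(c_{5}) = (-1/(2*pi))·(-4/5) = 2/(5*pi).

2/(5*pi)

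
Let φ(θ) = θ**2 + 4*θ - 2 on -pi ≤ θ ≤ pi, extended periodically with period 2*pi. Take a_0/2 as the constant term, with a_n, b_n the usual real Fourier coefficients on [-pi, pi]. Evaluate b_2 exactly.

-4

b_2 = 1/pi ∫_{-pi}^{pi} φ(θ) sin(2*θ) dθ.
Integrating by parts twice (tabular method), an antiderivative of (θ**2 + 4*θ - 2) sin(2*θ) is -θ**2*cos(2*θ)/2 + θ*sin(2*θ)/2 - 2*θ*cos(2*θ) + sin(2*θ) + 5*cos(2*θ)/4; evaluating from -pi to pi: ∫_{-pi}^{pi} (θ**2 + 4*θ - 2) sin(2*θ) dθ = (-2*pi - pi**2/2 + 5/4) - (-pi**2/2 + 5/4 + 2*pi) = -4*pi.
Hence b_2 = (1/pi)·(-4*pi) = -4.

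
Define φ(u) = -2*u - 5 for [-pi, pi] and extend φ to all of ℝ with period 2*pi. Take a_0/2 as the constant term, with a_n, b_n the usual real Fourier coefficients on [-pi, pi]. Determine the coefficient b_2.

b_2 = 1/pi ∫_{-pi}^{pi} φ(u) sin(2*u) du.
Integrating by parts (boundary term plus one more integral), an antiderivative of (-2*u - 5) sin(2*u) is u*cos(2*u) - sin(2*u)/2 + 5*cos(2*u)/2; evaluating from -pi to pi: ∫_{-pi}^{pi} (-2*u - 5) sin(2*u) du = (5/2 + pi) - (5/2 - pi) = 2*pi.
Hence b_2 = (1/pi)·(2*pi) = 2.

2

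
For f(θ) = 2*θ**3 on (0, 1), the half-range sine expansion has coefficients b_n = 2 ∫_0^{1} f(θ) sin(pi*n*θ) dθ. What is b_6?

(1 - 6*pi**2)/(9*pi**3)

b_6 = 2 ∫_0^{1} (2*θ**3) sin(6*pi*θ) dθ.
Integrating by parts three times (tabular method), an antiderivative of (2*θ**3) sin(6*pi*θ) is -θ**3*cos(6*pi*θ)/(3*pi) + θ**2*sin(6*pi*θ)/(6*pi**2) + θ*cos(6*pi*θ)/(18*pi**3) - sin(6*pi*θ)/(108*pi**4); evaluating from 0 to 1: ∫_{0}^{1} (2*θ**3) sin(6*pi*θ) dθ = ((1 - 6*pi**2)/(18*pi**3)) - (0) = (1 - 6*pi**2)/(18*pi**3).
Hence b_6 = 2·((1 - 6*pi**2)/(18*pi**3)) = (1 - 6*pi**2)/(9*pi**3).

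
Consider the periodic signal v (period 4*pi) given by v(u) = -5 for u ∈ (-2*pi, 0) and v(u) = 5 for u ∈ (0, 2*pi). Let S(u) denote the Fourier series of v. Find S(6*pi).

u = 6*pi differs from u = -2*pi by 2 full period(s), and the series is 4*pi-periodic.
At u = -2*pi the one-sided limits are v(-2*pi^-) = 5 and v(-2*pi^+) = -5.
By Dirichlet's theorem the series converges to their average, [(5) + (-5)]/2 = 0.

0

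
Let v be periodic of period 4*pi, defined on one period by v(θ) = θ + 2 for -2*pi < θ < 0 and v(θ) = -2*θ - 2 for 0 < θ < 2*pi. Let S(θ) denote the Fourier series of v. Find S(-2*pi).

At θ = -2*pi the one-sided limits are v(-2*pi^-) = -4*pi - 2 and v(-2*pi^+) = 2 - 2*pi.
By Dirichlet's theorem the series converges to their average, [(-4*pi - 2) + (2 - 2*pi)]/2 = -3*pi.

-3*pi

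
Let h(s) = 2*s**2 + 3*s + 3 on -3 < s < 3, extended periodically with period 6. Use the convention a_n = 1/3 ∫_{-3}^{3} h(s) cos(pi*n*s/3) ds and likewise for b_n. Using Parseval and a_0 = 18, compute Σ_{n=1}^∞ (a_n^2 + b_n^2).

558/5

Parseval: a_0^2/2 + Σ_{n≥1} (a_n^2+b_n^2) = 1/3 ∫_{-3}^{3} h(s)^2 ds = 1368/5.
Subtract a_0^2/2 = 162: Σ (a_n^2+b_n^2) = 558/5.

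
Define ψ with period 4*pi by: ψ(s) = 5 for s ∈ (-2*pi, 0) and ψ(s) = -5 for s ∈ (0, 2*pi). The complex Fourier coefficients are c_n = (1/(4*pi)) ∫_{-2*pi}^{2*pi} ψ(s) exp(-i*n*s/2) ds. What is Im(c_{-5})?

-2/pi

Since ψ is real-valued, Im(c_{-5}) = -(1/(4*pi)) ∫_{-2*pi}^{2*pi} ψ(s) sin(-5*s/2) ds = b_{5}/2.
ψ is odd and sin(-5*s/2) is odd, so the integrand is even: ∫_{-2*pi}^{2*pi} ψ(s) sin(-5*s/2) ds = 2∫_0^{2*pi} ψ(s) sin(-5*s/2) ds.
Directly, an antiderivative of (-5) sin(-5*s/2) is -2*cos(5*s/2); evaluating from 0 to 2*pi: ∫_{0}^{2*pi} (-5) sin(-5*s/2) ds = (2) - (-2) = 4.
So ∫_{-2*pi}^{2*pi} ψ(s) sin(-5*s/2) ds = 8.
Hence Im(c_{-5}) = (-1/(4*pi))·(8) = -2/pi.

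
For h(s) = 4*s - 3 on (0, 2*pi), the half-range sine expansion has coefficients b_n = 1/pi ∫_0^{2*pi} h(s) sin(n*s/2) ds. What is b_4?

-4

b_4 = 1/pi ∫_0^{2*pi} (4*s - 3) sin(2*s) ds.
Integrating by parts (boundary term plus one more integral), an antiderivative of (4*s - 3) sin(2*s) is -2*s*cos(2*s) + sin(2*s) + 3*cos(2*s)/2; evaluating from 0 to 2*pi: ∫_{0}^{2*pi} (4*s - 3) sin(2*s) ds = (3/2 - 4*pi) - (3/2) = -4*pi.
Hence b_4 = (1/pi)·(-4*pi) = -4.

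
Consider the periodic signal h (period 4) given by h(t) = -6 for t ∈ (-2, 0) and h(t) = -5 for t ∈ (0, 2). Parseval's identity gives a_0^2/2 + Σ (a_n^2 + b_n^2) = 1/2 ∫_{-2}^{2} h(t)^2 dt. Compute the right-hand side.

61

1/2 ∫_{-2}^{2} h(t)^2 dt = 1/2 · (122) = 61.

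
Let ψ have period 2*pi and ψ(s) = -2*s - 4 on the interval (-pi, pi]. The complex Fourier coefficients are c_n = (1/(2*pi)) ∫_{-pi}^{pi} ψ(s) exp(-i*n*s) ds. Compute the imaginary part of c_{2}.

Since ψ is real-valued, Im(c_{2}) = -(1/(2*pi)) ∫_{-pi}^{pi} ψ(s) sin(2*s) ds = -b_{2}/2.
Integrating by parts (boundary term plus one more integral), an antiderivative of (-2*s - 4) sin(2*s) is s*cos(2*s) - sin(2*s)/2 + 2*cos(2*s); evaluating from -pi to pi: ∫_{-pi}^{pi} (-2*s - 4) sin(2*s) ds = (2 + pi) - (2 - pi) = 2*pi.
Hence Im(c_{2}) = (-1/(2*pi))·(2*pi) = -1.

-1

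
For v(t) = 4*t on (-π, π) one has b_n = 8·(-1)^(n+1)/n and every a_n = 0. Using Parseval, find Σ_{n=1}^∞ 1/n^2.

pi**2/6

Parseval: Σ b_n^2 = (1/π) ∫_{-π}^{π} v(t)^2 dt = 32*pi**2/3.
Σ b_n^2 = Σ 64/n^2, so Σ 1/n^2 = (32*pi**2/3)/64 = pi**2/6.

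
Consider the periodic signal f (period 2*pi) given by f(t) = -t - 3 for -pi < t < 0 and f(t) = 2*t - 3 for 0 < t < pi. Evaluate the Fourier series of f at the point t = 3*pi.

-3 + 3*pi/2

t = 3*pi differs from t = pi by 1 full period(s), and the series is 2*pi-periodic.
At t = pi the one-sided limits are f(pi^-) = -3 + 2*pi and f(pi^+) = -3 + pi.
By Dirichlet's theorem the series converges to their average, [(-3 + 2*pi) + (-3 + pi)]/2 = -3 + 3*pi/2.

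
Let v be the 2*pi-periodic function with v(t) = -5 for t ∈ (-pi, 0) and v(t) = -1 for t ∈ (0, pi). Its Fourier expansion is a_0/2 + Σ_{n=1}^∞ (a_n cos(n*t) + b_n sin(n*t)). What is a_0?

-6

a_0 = 1/pi ∫_{-pi}^{pi} v(t) dt = 1/pi · (-6*pi) = -6.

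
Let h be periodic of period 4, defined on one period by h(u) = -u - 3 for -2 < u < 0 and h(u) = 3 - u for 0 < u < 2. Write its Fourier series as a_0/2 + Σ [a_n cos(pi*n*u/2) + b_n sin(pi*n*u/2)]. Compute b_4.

b_4 = 1/2 ∫_{-2}^{2} h(u) sin(2*pi*u) du.
h is odd and sin(2*pi*u) is odd, so the integrand is even and b_4 = ∫_0^{2} h(u) sin(2*pi*u) du.
Integrating by parts (boundary term plus one more integral), an antiderivative of (3 - u) sin(2*pi*u) is u*cos(2*pi*u)/(2*pi) - sin(2*pi*u)/(4*pi**2) - 3*cos(2*pi*u)/(2*pi); evaluating from 0 to 2: ∫_{0}^{2} (3 - u) sin(2*pi*u) du = (-1/(2*pi)) - (-3/(2*pi)) = 1/pi.
Hence b_4 = 1/pi.

1/pi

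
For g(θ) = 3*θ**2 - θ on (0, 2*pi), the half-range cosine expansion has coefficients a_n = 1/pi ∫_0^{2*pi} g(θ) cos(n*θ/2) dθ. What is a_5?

a_5 = 1/pi ∫_0^{2*pi} (3*θ**2 - θ) cos(5*θ/2) dθ.
Integrating by parts twice (tabular method), an antiderivative of (3*θ**2 - θ) cos(5*θ/2) is 6*θ**2*sin(5*θ/2)/5 - 2*θ*sin(5*θ/2)/5 + 24*θ*cos(5*θ/2)/25 - 48*sin(5*θ/2)/125 - 4*cos(5*θ/2)/25; evaluating from 0 to 2*pi: ∫_{0}^{2*pi} (3*θ**2 - θ) cos(5*θ/2) dθ = (4/25 - 48*pi/25) - (-4/25) = 8/25 - 48*pi/25.
Hence a_5 = (1/pi)·(8/25 - 48*pi/25) = 8*(1 - 6*pi)/(25*pi).

8*(1 - 6*pi)/(25*pi)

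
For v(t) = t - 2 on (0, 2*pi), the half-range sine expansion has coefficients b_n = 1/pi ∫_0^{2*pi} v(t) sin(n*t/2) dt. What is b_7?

4*(-2 + pi)/(7*pi)

b_7 = 1/pi ∫_0^{2*pi} (t - 2) sin(7*t/2) dt.
Integrating by parts (boundary term plus one more integral), an antiderivative of (t - 2) sin(7*t/2) is -2*t*cos(7*t/2)/7 + 4*sin(7*t/2)/49 + 4*cos(7*t/2)/7; evaluating from 0 to 2*pi: ∫_{0}^{2*pi} (t - 2) sin(7*t/2) dt = (-4/7 + 4*pi/7) - (4/7) = -8/7 + 4*pi/7.
Hence b_7 = (1/pi)·(-8/7 + 4*pi/7) = 4*(-2 + pi)/(7*pi).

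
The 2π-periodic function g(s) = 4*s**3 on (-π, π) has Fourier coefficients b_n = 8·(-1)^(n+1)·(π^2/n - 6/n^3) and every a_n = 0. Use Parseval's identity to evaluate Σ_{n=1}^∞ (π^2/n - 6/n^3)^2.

pi**6/14

Parseval: Σ b_n^2 = (1/π) ∫_{-π}^{π} g(s)^2 ds = 32*pi**6/7.
b_n^2 = 64·(π^2/n - 6/n^3)^2, so the sum equals (32*pi**6/7)/64 = pi**6/14.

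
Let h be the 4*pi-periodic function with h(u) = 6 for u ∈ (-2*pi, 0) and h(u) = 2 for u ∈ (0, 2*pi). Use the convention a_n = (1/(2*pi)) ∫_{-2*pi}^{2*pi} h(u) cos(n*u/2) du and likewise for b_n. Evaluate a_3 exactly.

a_3 = (1/(2*pi)) ∫_{-2*pi}^{2*pi} h(u) cos(3*u/2) du.
Split the integral at the breakpoints.
Directly, an antiderivative of (6) cos(3*u/2) is 4*sin(3*u/2); evaluating from -2*pi to 0: ∫_{-2*pi}^{0} (6) cos(3*u/2) du = (0) - (0) = 0.
Directly, an antiderivative of (2) cos(3*u/2) is 4*sin(3*u/2)/3; evaluating from 0 to 2*pi: ∫_{0}^{2*pi} (2) cos(3*u/2) du = (0) - (0) = 0.
Summing the pieces and multiplying by (1/(2*pi)) gives a_3 = 0.

0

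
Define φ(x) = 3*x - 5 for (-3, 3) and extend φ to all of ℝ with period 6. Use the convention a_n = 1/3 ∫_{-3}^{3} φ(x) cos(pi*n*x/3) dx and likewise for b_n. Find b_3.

b_3 = 1/3 ∫_{-3}^{3} φ(x) sin(pi*x) dx.
Integrating by parts (boundary term plus one more integral), an antiderivative of (3*x - 5) sin(pi*x) is -3*x*cos(pi*x)/pi + 3*sin(pi*x)/pi**2 + 5*cos(pi*x)/pi; evaluating from -3 to 3: ∫_{-3}^{3} (3*x - 5) sin(pi*x) dx = (4/pi) - (-14/pi) = 18/pi.
Hence b_3 = (1/3)·(18/pi) = 6/pi.

6/pi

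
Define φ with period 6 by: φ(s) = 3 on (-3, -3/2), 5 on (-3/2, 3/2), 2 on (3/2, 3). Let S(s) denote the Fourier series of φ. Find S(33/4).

s = 33/4 differs from s = 9/4 by 1 full period(s), and the series is 6-periodic.
φ is continuous at s = 9/4 with value 2, so the series converges to 2 there.

2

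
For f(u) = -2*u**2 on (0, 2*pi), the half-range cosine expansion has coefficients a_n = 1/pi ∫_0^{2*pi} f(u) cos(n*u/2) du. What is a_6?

a_6 = 1/pi ∫_0^{2*pi} (-2*u**2) cos(3*u) du.
Integrating by parts twice (tabular method), an antiderivative of (-2*u**2) cos(3*u) is -2*u**2*sin(3*u)/3 - 4*u*cos(3*u)/9 + 4*sin(3*u)/27; evaluating from 0 to 2*pi: ∫_{0}^{2*pi} (-2*u**2) cos(3*u) du = (-8*pi/9) - (0) = -8*pi/9.
Hence a_6 = (1/pi)·(-8*pi/9) = -8/9.

-8/9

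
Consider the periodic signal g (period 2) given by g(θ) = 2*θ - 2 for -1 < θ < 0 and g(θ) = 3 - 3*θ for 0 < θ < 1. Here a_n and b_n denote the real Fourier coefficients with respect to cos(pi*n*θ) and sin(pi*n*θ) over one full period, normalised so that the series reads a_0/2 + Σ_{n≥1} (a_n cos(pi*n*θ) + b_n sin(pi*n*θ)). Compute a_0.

-3/2

a_0 = ∫_{-1}^{1} g(θ) dθ = -3/2.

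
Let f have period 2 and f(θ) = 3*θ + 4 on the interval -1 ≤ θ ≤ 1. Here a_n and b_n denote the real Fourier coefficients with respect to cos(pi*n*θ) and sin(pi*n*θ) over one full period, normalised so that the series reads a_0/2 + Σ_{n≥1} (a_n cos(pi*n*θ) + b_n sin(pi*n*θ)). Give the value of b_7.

6/(7*pi)

b_7 = ∫_{-1}^{1} f(θ) sin(7*pi*θ) dθ.
Integrating by parts (boundary term plus one more integral), an antiderivative of (3*θ + 4) sin(7*pi*θ) is -3*θ*cos(7*pi*θ)/(7*pi) + 3*sin(7*pi*θ)/(49*pi**2) - 4*cos(7*pi*θ)/(7*pi); evaluating from -1 to 1: ∫_{-1}^{1} (3*θ + 4) sin(7*pi*θ) dθ = (1/pi) - (1/(7*pi)) = 6/(7*pi).
Hence b_7 = 6/(7*pi).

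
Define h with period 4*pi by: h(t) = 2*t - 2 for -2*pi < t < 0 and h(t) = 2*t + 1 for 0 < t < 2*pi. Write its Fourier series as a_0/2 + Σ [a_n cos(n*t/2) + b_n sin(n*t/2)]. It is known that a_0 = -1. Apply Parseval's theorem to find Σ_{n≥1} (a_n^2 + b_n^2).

9/2 + 12*pi + 32*pi**2/3

Parseval: a_0^2/2 + Σ_{n≥1} (a_n^2+b_n^2) = (1/(2*pi)) ∫_{-2*pi}^{2*pi} h(t)^2 dt = 5 + 12*pi + 32*pi**2/3.
Subtract a_0^2/2 = 1/2: Σ (a_n^2+b_n^2) = 9/2 + 12*pi + 32*pi**2/3.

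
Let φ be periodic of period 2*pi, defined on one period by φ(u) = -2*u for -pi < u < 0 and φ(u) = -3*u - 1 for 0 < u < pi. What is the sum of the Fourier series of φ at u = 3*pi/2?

pi

u = 3*pi/2 differs from u = -pi/2 by 1 full period(s), and the series is 2*pi-periodic.
φ is continuous at u = -pi/2 with value pi, so the series converges to pi there.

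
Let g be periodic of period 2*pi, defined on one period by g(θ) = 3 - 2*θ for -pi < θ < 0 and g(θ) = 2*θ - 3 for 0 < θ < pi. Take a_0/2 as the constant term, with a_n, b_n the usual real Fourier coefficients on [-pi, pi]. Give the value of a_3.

a_3 = 1/pi ∫_{-pi}^{pi} g(θ) cos(3*θ) dθ.
Split the integral at the breakpoints.
Integrating by parts (boundary term plus one more integral), an antiderivative of (3 - 2*θ) cos(3*θ) is -2*θ*sin(3*θ)/3 + sin(3*θ) - 2*cos(3*θ)/9; evaluating from -pi to 0: ∫_{-pi}^{0} (3 - 2*θ) cos(3*θ) dθ = (-2/9) - (2/9) = -4/9.
Integrating by parts (boundary term plus one more integral), an antiderivative of (2*θ - 3) cos(3*θ) is 2*θ*sin(3*θ)/3 - sin(3*θ) + 2*cos(3*θ)/9; evaluating from 0 to pi: ∫_{0}^{pi} (2*θ - 3) cos(3*θ) dθ = (-2/9) - (2/9) = -4/9.
Summing the pieces and multiplying by (1/pi) gives a_3 = -8/(9*pi).

-8/(9*pi)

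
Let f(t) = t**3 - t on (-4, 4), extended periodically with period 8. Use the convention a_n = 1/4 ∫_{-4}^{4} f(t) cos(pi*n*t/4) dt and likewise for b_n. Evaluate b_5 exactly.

b_5 = 1/4 ∫_{-4}^{4} f(t) sin(5*pi*t/4) dt.
f is odd and sin(5*pi*t/4) is odd, so the integrand is even and b_5 = 1/2 ∫_0^{4} f(t) sin(5*pi*t/4) dt.
Integrating by parts three times (tabular method), an antiderivative of (t**3 - t) sin(5*pi*t/4) is -4*t**3*cos(5*pi*t/4)/(5*pi) + 48*t**2*sin(5*pi*t/4)/(25*pi**2) + 384*t*cos(5*pi*t/4)/(125*pi**3) + 4*t*cos(5*pi*t/4)/(5*pi) - 16*sin(5*pi*t/4)/(25*pi**2) - 1536*sin(5*pi*t/4)/(625*pi**4); evaluating from 0 to 4: ∫_{0}^{4} (t**3 - t) sin(5*pi*t/4) dt = (-1536/(125*pi**3) + 48/pi) - (0) = -1536/(125*pi**3) + 48/pi.
Hence b_5 = (1/2)·(-1536/(125*pi**3) + 48/pi) = -768/(125*pi**3) + 24/pi.

-768/(125*pi**3) + 24/pi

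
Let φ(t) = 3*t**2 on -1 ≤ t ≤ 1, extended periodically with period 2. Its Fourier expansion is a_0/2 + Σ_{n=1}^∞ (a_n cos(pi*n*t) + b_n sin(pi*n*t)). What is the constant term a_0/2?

1

a_0 = ∫_{-1}^{1} φ(t) dt = 2.
So the constant term a_0/2 = 1.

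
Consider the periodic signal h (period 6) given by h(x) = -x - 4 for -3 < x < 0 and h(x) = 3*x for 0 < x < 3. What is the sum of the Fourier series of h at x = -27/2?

-5/2

x = -27/2 differs from x = -3/2 by -2 full period(s), and the series is 6-periodic.
h is continuous at x = -3/2 with value -5/2, so the series converges to -5/2 there.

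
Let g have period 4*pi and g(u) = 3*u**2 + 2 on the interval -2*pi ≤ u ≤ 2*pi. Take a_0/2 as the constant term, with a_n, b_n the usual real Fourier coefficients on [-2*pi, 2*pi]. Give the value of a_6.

a_6 = (1/(2*pi)) ∫_{-2*pi}^{2*pi} g(u) cos(3*u) du.
g is even and cos(3*u) is even, so the integrand is even and a_6 = 1/pi ∫_0^{2*pi} g(u) cos(3*u) du.
Integrating by parts twice (tabular method), an antiderivative of (3*u**2 + 2) cos(3*u) is u**2*sin(3*u) + 2*u*cos(3*u)/3 + 4*sin(3*u)/9; evaluating from 0 to 2*pi: ∫_{0}^{2*pi} (3*u**2 + 2) cos(3*u) du = (4*pi/3) - (0) = 4*pi/3.
Hence a_6 = (1/pi)·(4*pi/3) = 4/3.

4/3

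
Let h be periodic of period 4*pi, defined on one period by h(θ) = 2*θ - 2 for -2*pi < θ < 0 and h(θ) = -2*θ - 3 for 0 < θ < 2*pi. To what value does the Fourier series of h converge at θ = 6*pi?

-4*pi - 5/2

θ = 6*pi differs from θ = 2*pi by 1 full period(s), and the series is 4*pi-periodic.
At θ = 2*pi the one-sided limits are h(2*pi^-) = -4*pi - 3 and h(2*pi^+) = -4*pi - 2.
By Dirichlet's theorem the series converges to their average, [(-4*pi - 3) + (-4*pi - 2)]/2 = -4*pi - 5/2.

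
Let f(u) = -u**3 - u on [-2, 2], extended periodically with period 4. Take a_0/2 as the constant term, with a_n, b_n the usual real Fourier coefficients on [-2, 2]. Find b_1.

-20/pi + 96/pi**3

b_1 = 1/2 ∫_{-2}^{2} f(u) sin(pi*u/2) du.
f is odd and sin(pi*u/2) is odd, so the integrand is even and b_1 = ∫_0^{2} f(u) sin(pi*u/2) du.
Integrating by parts three times (tabular method), an antiderivative of (-u**3 - u) sin(pi*u/2) is 2*u**3*cos(pi*u/2)/pi - 12*u**2*sin(pi*u/2)/pi**2 - 48*u*cos(pi*u/2)/pi**3 + 2*u*cos(pi*u/2)/pi - 4*sin(pi*u/2)/pi**2 + 96*sin(pi*u/2)/pi**4; evaluating from 0 to 2: ∫_{0}^{2} (-u**3 - u) sin(pi*u/2) du = (-20/pi + 96/pi**3) - (0) = -20/pi + 96/pi**3.
Hence b_1 = -20/pi + 96/pi**3.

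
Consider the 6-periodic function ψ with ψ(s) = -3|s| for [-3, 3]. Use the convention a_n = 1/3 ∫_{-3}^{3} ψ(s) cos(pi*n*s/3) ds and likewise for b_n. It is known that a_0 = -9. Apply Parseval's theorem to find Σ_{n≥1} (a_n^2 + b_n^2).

27/2

Parseval: a_0^2/2 + Σ_{n≥1} (a_n^2+b_n^2) = 1/3 ∫_{-3}^{3} ψ(s)^2 ds = 54.
Subtract a_0^2/2 = 81/2: Σ (a_n^2+b_n^2) = 27/2.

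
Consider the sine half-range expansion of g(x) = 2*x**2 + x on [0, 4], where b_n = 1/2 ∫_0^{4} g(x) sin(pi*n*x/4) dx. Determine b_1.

-256/pi**3 + 72/pi

b_1 = 1/2 ∫_0^{4} (2*x**2 + x) sin(pi*x/4) dx.
Integrating by parts twice (tabular method), an antiderivative of (2*x**2 + x) sin(pi*x/4) is -8*x**2*cos(pi*x/4)/pi + 64*x*sin(pi*x/4)/pi**2 - 4*x*cos(pi*x/4)/pi + 16*sin(pi*x/4)/pi**2 + 256*cos(pi*x/4)/pi**3; evaluating from 0 to 4: ∫_{0}^{4} (2*x**2 + x) sin(pi*x/4) dx = (-256/pi**3 + 144/pi) - (256/pi**3) = -512/pi**3 + 144/pi.
Hence b_1 = (1/2)·(-512/pi**3 + 144/pi) = -256/pi**3 + 72/pi.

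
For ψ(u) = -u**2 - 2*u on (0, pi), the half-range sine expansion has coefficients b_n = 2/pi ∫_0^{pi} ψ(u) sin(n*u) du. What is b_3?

b_3 = 2/pi ∫_0^{pi} (-u**2 - 2*u) sin(3*u) du.
Integrating by parts twice (tabular method), an antiderivative of (-u**2 - 2*u) sin(3*u) is u**2*cos(3*u)/3 - 2*u*sin(3*u)/9 + 2*u*cos(3*u)/3 - 2*sin(3*u)/9 - 2*cos(3*u)/27; evaluating from 0 to pi: ∫_{0}^{pi} (-u**2 - 2*u) sin(3*u) du = (-pi**2/3 - 2*pi/3 + 2/27) - (-2/27) = -pi**2/3 - 2*pi/3 + 4/27.
Hence b_3 = (2/pi)·(-pi**2/3 - 2*pi/3 + 4/27) = 2*(-9*pi**2 - 18*pi + 4)/(27*pi).

2*(-9*pi**2 - 18*pi + 4)/(27*pi)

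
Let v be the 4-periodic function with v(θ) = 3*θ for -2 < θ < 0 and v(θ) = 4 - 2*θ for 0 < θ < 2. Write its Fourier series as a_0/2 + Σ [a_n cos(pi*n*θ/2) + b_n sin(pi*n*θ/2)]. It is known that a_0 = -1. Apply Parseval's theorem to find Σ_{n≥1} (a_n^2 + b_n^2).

101/6

Parseval: a_0^2/2 + Σ_{n≥1} (a_n^2+b_n^2) = 1/2 ∫_{-2}^{2} v(θ)^2 dθ = 52/3.
Subtract a_0^2/2 = 1/2: Σ (a_n^2+b_n^2) = 101/6.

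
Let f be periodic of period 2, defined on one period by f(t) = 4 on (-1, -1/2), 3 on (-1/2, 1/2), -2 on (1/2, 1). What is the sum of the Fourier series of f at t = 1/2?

1/2

At t = 1/2 the one-sided limits are f(1/2^-) = 3 and f(1/2^+) = -2.
By Dirichlet's theorem the series converges to their average, [(3) + (-2)]/2 = 1/2.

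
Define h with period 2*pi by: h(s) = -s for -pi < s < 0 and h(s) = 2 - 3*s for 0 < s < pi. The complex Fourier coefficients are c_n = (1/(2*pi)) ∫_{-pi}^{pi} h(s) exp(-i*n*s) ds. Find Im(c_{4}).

-1/2

Since h is real-valued, Im(c_{4}) = -(1/(2*pi)) ∫_{-pi}^{pi} h(s) sin(4*s) ds = -b_{4}/2.
Split the integral at the breakpoints.
Integrating by parts (boundary term plus one more integral), an antiderivative of (-s) sin(4*s) is s*cos(4*s)/4 - sin(4*s)/16; evaluating from -pi to 0: ∫_{-pi}^{0} (-s) sin(4*s) ds = (0) - (-pi/4) = pi/4.
Integrating by parts (boundary term plus one more integral), an antiderivative of (2 - 3*s) sin(4*s) is 3*s*cos(4*s)/4 - 3*sin(4*s)/16 - cos(4*s)/2; evaluating from 0 to pi: ∫_{0}^{pi} (2 - 3*s) sin(4*s) ds = (-1/2 + 3*pi/4) - (-1/2) = 3*pi/4.
So ∫_{-pi}^{pi} h(s) sin(4*s) ds = pi.
Hence Im(c_{4}) = (-1/(2*pi))·(pi) = -1/2.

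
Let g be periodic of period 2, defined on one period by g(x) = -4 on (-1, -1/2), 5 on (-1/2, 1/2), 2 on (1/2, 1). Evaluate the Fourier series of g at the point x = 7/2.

x = 7/2 differs from x = -1/2 by 2 full period(s), and the series is 2-periodic.
At x = -1/2 the one-sided limits are g(-1/2^-) = -4 and g(-1/2^+) = 5.
By Dirichlet's theorem the series converges to their average, [(-4) + (5)]/2 = 1/2.

1/2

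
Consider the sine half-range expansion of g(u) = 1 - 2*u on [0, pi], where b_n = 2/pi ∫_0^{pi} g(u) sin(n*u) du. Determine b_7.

4*(1 - pi)/(7*pi)

b_7 = 2/pi ∫_0^{pi} (1 - 2*u) sin(7*u) du.
Integrating by parts (boundary term plus one more integral), an antiderivative of (1 - 2*u) sin(7*u) is 2*u*cos(7*u)/7 - 2*sin(7*u)/49 - cos(7*u)/7; evaluating from 0 to pi: ∫_{0}^{pi} (1 - 2*u) sin(7*u) du = (1/7 - 2*pi/7) - (-1/7) = 2/7 - 2*pi/7.
Hence b_7 = (2/pi)·(2/7 - 2*pi/7) = 4*(1 - pi)/(7*pi).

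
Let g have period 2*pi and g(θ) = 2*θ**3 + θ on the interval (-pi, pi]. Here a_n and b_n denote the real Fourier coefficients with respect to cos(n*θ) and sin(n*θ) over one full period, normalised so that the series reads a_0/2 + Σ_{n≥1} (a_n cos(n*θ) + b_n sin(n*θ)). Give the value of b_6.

b_6 = 1/pi ∫_{-pi}^{pi} g(θ) sin(6*θ) dθ.
g is odd and sin(6*θ) is odd, so the integrand is even and b_6 = 2/pi ∫_0^{pi} g(θ) sin(6*θ) dθ.
Integrating by parts three times (tabular method), an antiderivative of (2*θ**3 + θ) sin(6*θ) is -θ**3*cos(6*θ)/3 + θ**2*sin(6*θ)/6 - θ*cos(6*θ)/9 + sin(6*θ)/54; evaluating from 0 to pi: ∫_{0}^{pi} (2*θ**3 + θ) sin(6*θ) dθ = (-pi**3/3 - pi/9) - (0) = -pi**3/3 - pi/9.
Hence b_6 = (2/pi)·(-pi**3/3 - pi/9) = -2*pi**2/3 - 2/9.

-2*pi**2/3 - 2/9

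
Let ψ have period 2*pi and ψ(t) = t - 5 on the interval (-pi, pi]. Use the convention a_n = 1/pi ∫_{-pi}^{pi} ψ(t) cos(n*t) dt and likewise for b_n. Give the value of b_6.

b_6 = 1/pi ∫_{-pi}^{pi} ψ(t) sin(6*t) dt.
Integrating by parts (boundary term plus one more integral), an antiderivative of (t - 5) sin(6*t) is -t*cos(6*t)/6 + sin(6*t)/36 + 5*cos(6*t)/6; evaluating from -pi to pi: ∫_{-pi}^{pi} (t - 5) sin(6*t) dt = (5/6 - pi/6) - (pi/6 + 5/6) = -pi/3.
Hence b_6 = (1/pi)·(-pi/3) = -1/3.

-1/3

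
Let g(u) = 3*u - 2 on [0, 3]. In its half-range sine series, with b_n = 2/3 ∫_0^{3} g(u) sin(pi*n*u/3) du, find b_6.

-3/pi

b_6 = 2/3 ∫_0^{3} (3*u - 2) sin(2*pi*u) du.
Integrating by parts (boundary term plus one more integral), an antiderivative of (3*u - 2) sin(2*pi*u) is -3*u*cos(2*pi*u)/(2*pi) + 3*sin(2*pi*u)/(4*pi**2) + cos(2*pi*u)/pi; evaluating from 0 to 3: ∫_{0}^{3} (3*u - 2) sin(2*pi*u) du = (-7/(2*pi)) - (1/pi) = -9/(2*pi).
Hence b_6 = (2/3)·(-9/(2*pi)) = -3/pi.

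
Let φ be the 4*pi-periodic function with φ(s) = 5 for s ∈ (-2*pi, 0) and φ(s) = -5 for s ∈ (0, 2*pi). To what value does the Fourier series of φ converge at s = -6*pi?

0

s = -6*pi differs from s = 2*pi by -2 full period(s), and the series is 4*pi-periodic.
At s = 2*pi the one-sided limits are φ(2*pi^-) = -5 and φ(2*pi^+) = 5.
By Dirichlet's theorem the series converges to their average, [(-5) + (5)]/2 = 0.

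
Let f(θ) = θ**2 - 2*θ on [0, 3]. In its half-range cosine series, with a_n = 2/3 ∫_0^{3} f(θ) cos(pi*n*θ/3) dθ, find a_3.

a_3 = 2/3 ∫_0^{3} (θ**2 - 2*θ) cos(pi*θ) dθ.
Integrating by parts twice (tabular method), an antiderivative of (θ**2 - 2*θ) cos(pi*θ) is θ**2*sin(pi*θ)/pi - 2*θ*sin(pi*θ)/pi + 2*θ*cos(pi*θ)/pi**2 - 2*sin(pi*θ)/pi**3 - 2*cos(pi*θ)/pi**2; evaluating from 0 to 3: ∫_{0}^{3} (θ**2 - 2*θ) cos(pi*θ) dθ = (-4/pi**2) - (-2/pi**2) = -2/pi**2.
Hence a_3 = (2/3)·(-2/pi**2) = -4/(3*pi**2).

-4/(3*pi**2)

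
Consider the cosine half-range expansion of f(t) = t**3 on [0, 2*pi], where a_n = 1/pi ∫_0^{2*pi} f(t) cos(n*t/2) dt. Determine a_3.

16*(4 - 9*pi**2)/(27*pi)

a_3 = 1/pi ∫_0^{2*pi} (t**3) cos(3*t/2) dt.
Integrating by parts three times (tabular method), an antiderivative of (t**3) cos(3*t/2) is 2*t**3*sin(3*t/2)/3 + 4*t**2*cos(3*t/2)/3 - 16*t*sin(3*t/2)/9 - 32*cos(3*t/2)/27; evaluating from 0 to 2*pi: ∫_{0}^{2*pi} (t**3) cos(3*t/2) dt = (32/27 - 16*pi**2/3) - (-32/27) = 64/27 - 16*pi**2/3.
Hence a_3 = (1/pi)·(64/27 - 16*pi**2/3) = 16*(4 - 9*pi**2)/(27*pi).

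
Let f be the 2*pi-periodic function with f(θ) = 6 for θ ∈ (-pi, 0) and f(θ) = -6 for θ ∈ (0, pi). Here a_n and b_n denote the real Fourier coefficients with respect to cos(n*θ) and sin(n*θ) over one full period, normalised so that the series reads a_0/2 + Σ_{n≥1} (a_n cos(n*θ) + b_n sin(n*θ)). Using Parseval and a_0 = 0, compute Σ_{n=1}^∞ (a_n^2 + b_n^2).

72

Parseval: a_0^2/2 + Σ_{n≥1} (a_n^2+b_n^2) = 1/pi ∫_{-pi}^{pi} f(θ)^2 dθ = 72.
Subtract a_0^2/2 = 0: Σ (a_n^2+b_n^2) = 72.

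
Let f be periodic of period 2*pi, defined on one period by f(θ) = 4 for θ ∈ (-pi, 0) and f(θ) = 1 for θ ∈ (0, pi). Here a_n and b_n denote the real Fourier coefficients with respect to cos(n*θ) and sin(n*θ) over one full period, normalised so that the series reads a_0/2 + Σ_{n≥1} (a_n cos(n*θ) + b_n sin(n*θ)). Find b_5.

b_5 = 1/pi ∫_{-pi}^{pi} f(θ) sin(5*θ) dθ.
Split the integral at the breakpoints.
Directly, an antiderivative of (4) sin(5*θ) is -4*cos(5*θ)/5; evaluating from -pi to 0: ∫_{-pi}^{0} (4) sin(5*θ) dθ = (-4/5) - (4/5) = -8/5.
Directly, an antiderivative of (1) sin(5*θ) is -cos(5*θ)/5; evaluating from 0 to pi: ∫_{0}^{pi} (1) sin(5*θ) dθ = (1/5) - (-1/5) = 2/5.
Summing the pieces and multiplying by (1/pi) gives b_5 = -6/(5*pi).

-6/(5*pi)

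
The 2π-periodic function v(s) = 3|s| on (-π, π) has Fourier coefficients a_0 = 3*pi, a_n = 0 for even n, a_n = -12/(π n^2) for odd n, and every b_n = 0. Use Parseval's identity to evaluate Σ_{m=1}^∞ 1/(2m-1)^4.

Parseval: a_0^2/2 + Σ a_n^2 = (1/π) ∫_{-π}^{π} v(s)^2 ds = 6*pi**2.
Subtract a_0^2/2 = 9*pi**2/2: Σ a_n^2 = 3*pi**2/2.
Only odd n contribute, with a_n^2 = 144/(π^2 n^4), so Σ_{m≥1} 1/(2m-1)^4 = π^2·(3*pi**2/2)/144 = pi**4/96.

pi**4/96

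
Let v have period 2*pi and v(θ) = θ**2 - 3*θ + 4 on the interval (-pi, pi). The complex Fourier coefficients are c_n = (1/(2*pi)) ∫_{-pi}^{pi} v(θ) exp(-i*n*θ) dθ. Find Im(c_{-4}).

Since v is real-valued, Im(c_{-4}) = -(1/(2*pi)) ∫_{-pi}^{pi} v(θ) sin(-4*θ) dθ = b_{4}/2.
Integrating by parts twice (tabular method), an antiderivative of (θ**2 - 3*θ + 4) sin(-4*θ) is θ**2*cos(4*θ)/4 - θ*sin(4*θ)/8 - 3*θ*cos(4*θ)/4 + 3*sin(4*θ)/16 + 31*cos(4*θ)/32; evaluating from -pi to pi: ∫_{-pi}^{pi} (θ**2 - 3*θ + 4) sin(-4*θ) dθ = (-3*pi/4 + 31/32 + pi**2/4) - (31/32 + 3*pi/4 + pi**2/4) = -3*pi/2.
Hence Im(c_{-4}) = (-1/(2*pi))·(-3*pi/2) = 3/4.

3/4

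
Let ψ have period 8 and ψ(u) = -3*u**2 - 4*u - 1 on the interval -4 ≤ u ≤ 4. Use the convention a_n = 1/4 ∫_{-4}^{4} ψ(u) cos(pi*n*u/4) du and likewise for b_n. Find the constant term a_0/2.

-17

a_0 = 1/4 ∫_{-4}^{4} ψ(u) du = 1/4 · (-136) = -34.
So the constant term a_0/2 = -17.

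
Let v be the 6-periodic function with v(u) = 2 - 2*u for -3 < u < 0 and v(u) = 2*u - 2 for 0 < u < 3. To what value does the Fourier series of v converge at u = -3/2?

5

v is continuous at u = -3/2 with value 5, so the series converges to 5 there.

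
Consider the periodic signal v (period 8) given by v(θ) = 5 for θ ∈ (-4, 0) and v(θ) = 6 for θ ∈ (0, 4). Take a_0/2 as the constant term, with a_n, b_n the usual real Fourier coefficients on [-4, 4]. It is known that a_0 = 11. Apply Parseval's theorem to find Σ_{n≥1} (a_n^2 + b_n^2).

Parseval: a_0^2/2 + Σ_{n≥1} (a_n^2+b_n^2) = 1/4 ∫_{-4}^{4} v(θ)^2 dθ = 61.
Subtract a_0^2/2 = 121/2: Σ (a_n^2+b_n^2) = 1/2.

1/2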